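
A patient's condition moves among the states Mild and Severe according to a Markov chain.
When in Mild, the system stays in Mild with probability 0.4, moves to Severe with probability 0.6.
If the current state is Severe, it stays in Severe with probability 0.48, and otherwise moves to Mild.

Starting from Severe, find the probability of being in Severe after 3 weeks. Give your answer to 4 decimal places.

Propagate the distribution vector 3 weeks from Severe.
After 0 weeks: (0.0000, 1.0000)
After 1 week: (0.5200, 0.4800)
After 2 weeks: (0.4576, 0.5424)
After 3 weeks: (0.4651, 0.5349)
P(in Severe after 3 weeks) = 0.5349

0.5349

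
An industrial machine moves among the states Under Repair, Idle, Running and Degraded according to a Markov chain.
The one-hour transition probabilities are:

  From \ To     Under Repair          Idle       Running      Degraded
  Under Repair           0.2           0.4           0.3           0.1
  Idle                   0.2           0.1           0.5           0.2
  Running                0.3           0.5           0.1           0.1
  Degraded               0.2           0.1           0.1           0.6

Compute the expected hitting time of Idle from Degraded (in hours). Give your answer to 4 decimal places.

Let t(s) be the expected number of hours to first reach Idle from state s, with t(Idle) = 0. Conditioning on the first hour:
t(Under Repair) = 1 + 0.2·t(Under Repair) + 0.3·t(Running) + 0.1·t(Degraded)
t(Running) = 1 + 0.3·t(Under Repair) + 0.1·t(Running) + 0.1·t(Degraded)
t(Degraded) = 1 + 0.2·t(Under Repair) + 0.1·t(Running) + 0.6·t(Degraded)
Solving: t(Under Repair) = 2.7650, t(Running) = 2.5346, t(Degraded) = 4.5161.
Expected hours from Degraded to Idle: 4.5161.

4.5161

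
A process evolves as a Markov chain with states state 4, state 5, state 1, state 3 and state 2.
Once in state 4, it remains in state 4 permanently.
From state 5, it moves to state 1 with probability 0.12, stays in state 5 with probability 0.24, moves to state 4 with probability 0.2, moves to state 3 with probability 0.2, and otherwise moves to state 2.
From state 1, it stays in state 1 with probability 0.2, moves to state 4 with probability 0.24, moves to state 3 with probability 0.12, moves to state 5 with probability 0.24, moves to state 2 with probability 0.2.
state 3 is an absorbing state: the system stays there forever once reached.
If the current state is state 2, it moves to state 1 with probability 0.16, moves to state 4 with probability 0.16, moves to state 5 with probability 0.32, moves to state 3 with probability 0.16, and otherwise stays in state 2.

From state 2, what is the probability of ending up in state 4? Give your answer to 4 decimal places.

Let h(s) be the probability of absorption at state 4 starting from transient state s. Then h(state 4) = 1 and h(state 3) = 0. By first-step analysis:
h(state 5) = 0.2·1 + 0.24·h(state 5) + 0.12·h(state 1) + 0.2·0 + 0.24·h(state 2)
h(state 1) = 0.24·1 + 0.24·h(state 5) + 0.2·h(state 1) + 0.12·0 + 0.2·h(state 2)
h(state 2) = 0.16·1 + 0.32·h(state 5) + 0.16·h(state 1) + 0.16·0 + 0.2·h(state 2)
Solving: h(state 5) = 0.5224, h(state 1) = 0.5884, h(state 2) = 0.5266.
Starting from state 2, the probability is 0.5266.

0.5266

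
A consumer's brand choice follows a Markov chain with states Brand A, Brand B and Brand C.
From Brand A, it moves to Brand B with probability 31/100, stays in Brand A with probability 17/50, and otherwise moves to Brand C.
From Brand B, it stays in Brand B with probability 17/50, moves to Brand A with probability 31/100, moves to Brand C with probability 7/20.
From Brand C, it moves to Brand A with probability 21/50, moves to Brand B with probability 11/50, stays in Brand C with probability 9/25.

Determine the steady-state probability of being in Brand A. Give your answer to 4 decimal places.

Let the stationary distribution be π with π = πP and π_1 + π_2 + π_3 = 1.
π_1 = 0.34·π_1 + 0.31·π_2 + 0.42·π_3
π_2 = 0.31·π_1 + 0.34·π_2 + 0.22·π_3
Solving with the normalization constraint gives π = (0.3597, 0.2868, 0.3535).
So the stationary probability of Brand A is 0.3597.

0.3597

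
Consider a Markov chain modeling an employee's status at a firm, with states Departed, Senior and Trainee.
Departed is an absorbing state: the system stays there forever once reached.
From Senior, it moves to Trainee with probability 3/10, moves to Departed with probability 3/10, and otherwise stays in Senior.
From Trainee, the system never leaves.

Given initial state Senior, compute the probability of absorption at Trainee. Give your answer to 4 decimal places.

0.5000

Let h(s) be the probability of absorption at Trainee starting from transient state s. Then h(Trainee) = 1 and h(Departed) = 0. By first-step analysis:
h(Senior) = 0.3·0 + 0.4·h(Senior) + 0.3·1
Solving: h(Senior) = 0.5000.
Starting from Senior, the probability is 0.5000.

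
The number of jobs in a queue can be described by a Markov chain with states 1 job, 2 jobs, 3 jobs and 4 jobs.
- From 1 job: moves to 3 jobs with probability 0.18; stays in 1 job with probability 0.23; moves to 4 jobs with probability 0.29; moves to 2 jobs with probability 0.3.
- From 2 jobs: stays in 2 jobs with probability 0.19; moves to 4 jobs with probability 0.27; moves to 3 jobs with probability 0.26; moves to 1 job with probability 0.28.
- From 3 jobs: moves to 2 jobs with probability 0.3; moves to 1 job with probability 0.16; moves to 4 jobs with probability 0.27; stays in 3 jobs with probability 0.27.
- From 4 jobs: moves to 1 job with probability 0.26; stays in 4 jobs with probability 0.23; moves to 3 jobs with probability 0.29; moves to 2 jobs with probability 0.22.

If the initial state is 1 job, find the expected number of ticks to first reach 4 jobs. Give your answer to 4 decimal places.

3.5693

Let t(s) be the expected number of ticks to first reach 4 jobs from state s, with t(4 jobs) = 0. Conditioning on the first tick:
t(1 job) = 1 + 0.23·t(1 job) + 0.3·t(2 jobs) + 0.18·t(3 jobs)
t(2 jobs) = 1 + 0.28·t(1 job) + 0.19·t(2 jobs) + 0.26·t(3 jobs)
t(3 jobs) = 1 + 0.16·t(1 job) + 0.3·t(2 jobs) + 0.27·t(3 jobs)
Solving: t(1 job) = 3.5693, t(2 jobs) = 3.6393, t(3 jobs) = 3.6478.
Expected ticks from 1 job to 4 jobs: 3.5693.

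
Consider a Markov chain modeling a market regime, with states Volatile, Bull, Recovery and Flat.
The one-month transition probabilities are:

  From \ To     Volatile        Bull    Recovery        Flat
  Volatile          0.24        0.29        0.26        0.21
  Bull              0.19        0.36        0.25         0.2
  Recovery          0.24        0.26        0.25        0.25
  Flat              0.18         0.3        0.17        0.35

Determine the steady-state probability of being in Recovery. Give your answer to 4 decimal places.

Let the stationary distribution be π with π = πP and π_1 + π_2 + π_3 + π_4 = 1.
π_1 = 0.24·π_1 + 0.19·π_2 + 0.24·π_3 + 0.18·π_4
π_2 = 0.29·π_1 + 0.36·π_2 + 0.26·π_3 + 0.3·π_4
π_3 = 0.26·π_1 + 0.25·π_2 + 0.25·π_3 + 0.17·π_4
Solving with the normalization constraint gives π = (0.2096, 0.3070, 0.2320, 0.2514).
So the stationary probability of Recovery is 0.2320.

0.2320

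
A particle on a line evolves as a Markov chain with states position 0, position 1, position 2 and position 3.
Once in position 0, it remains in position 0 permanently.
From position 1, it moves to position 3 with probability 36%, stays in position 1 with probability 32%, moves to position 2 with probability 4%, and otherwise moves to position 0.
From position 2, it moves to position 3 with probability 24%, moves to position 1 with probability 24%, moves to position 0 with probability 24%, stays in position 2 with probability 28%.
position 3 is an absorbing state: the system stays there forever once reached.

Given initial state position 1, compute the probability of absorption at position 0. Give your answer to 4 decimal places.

Let h(s) be the probability of absorption at position 0 starting from transient state s. Then h(position 0) = 1 and h(position 3) = 0. By first-step analysis:
h(position 1) = 0.28·1 + 0.32·h(position 1) + 0.04·h(position 2) + 0.36·0
h(position 2) = 0.24·1 + 0.24·h(position 1) + 0.28·h(position 2) + 0.24·0
Solving: h(position 1) = 0.4400, h(position 2) = 0.4800.
Starting from position 1, the probability is 0.4400.

0.4400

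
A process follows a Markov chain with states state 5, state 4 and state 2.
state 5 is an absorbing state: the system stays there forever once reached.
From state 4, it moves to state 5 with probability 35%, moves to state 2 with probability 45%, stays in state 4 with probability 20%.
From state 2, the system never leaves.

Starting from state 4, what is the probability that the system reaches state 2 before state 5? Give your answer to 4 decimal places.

0.5625

Let h(s) be the probability of absorption at state 2 starting from transient state s. Then h(state 2) = 1 and h(state 5) = 0. By first-step analysis:
h(state 4) = 0.35·0 + 0.2·h(state 4) + 0.45·1
Solving: h(state 4) = 0.5625.
Starting from state 4, the probability is 0.5625.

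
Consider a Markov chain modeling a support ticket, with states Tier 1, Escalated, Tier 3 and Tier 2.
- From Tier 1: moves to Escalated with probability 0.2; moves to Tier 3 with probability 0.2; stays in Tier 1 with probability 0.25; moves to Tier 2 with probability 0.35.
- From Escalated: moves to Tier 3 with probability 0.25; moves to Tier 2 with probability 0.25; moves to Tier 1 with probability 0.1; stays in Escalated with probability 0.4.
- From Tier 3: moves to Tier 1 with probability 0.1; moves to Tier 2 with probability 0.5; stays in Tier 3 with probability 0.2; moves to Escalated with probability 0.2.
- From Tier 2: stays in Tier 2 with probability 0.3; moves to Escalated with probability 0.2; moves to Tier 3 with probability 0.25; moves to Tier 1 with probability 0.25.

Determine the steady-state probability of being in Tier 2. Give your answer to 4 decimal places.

0.3423

Let the stationary distribution be π with π = πP and π_1 + π_2 + π_3 + π_4 = 1.
π_1 = 0.25·π_1 + 0.1·π_2 + 0.1·π_3 + 0.25·π_4
π_2 = 0.2·π_1 + 0.4·π_2 + 0.2·π_3 + 0.2·π_4
π_3 = 0.2·π_1 + 0.25·π_2 + 0.2·π_3 + 0.25·π_4
Solving with the normalization constraint gives π = (0.1781, 0.2500, 0.2296, 0.3423).
So the stationary probability of Tier 2 is 0.3423.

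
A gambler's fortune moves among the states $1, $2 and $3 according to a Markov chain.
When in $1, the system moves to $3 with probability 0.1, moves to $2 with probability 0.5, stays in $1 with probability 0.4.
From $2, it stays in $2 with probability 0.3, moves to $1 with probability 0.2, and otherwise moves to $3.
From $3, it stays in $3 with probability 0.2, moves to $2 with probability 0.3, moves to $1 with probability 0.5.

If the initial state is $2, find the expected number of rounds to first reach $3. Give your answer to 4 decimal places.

Let t(s) be the expected number of rounds to first reach $3 from state s, with t($3) = 0. Conditioning on the first round:
t($1) = 1 + 0.4·t($1) + 0.5·t($2)
t($2) = 1 + 0.2·t($1) + 0.3·t($2)
Solving: t($1) = 3.7500, t($2) = 2.5000.
Expected rounds from $2 to $3: 2.5000.

2.5000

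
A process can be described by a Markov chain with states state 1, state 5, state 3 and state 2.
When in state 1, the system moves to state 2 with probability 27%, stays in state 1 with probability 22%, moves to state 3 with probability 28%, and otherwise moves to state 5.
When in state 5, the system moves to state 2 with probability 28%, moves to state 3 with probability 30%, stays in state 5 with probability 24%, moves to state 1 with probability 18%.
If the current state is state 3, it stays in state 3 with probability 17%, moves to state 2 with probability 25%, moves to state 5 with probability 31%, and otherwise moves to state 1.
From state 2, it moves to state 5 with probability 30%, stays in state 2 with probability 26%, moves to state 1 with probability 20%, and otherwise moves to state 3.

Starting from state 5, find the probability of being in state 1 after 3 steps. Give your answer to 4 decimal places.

0.2157

Propagate the distribution vector 3 steps from state 5.
After 0 steps: (0.0000, 1.0000, 0.0000, 0.0000)
After 1 step: (0.1800, 0.2400, 0.3000, 0.2800)
After 2 steps: (0.2198, 0.2760, 0.2406, 0.2636)
After 3 steps: (0.2157, 0.2705, 0.2485, 0.2653)
P(in state 1 after 3 steps) = 0.2157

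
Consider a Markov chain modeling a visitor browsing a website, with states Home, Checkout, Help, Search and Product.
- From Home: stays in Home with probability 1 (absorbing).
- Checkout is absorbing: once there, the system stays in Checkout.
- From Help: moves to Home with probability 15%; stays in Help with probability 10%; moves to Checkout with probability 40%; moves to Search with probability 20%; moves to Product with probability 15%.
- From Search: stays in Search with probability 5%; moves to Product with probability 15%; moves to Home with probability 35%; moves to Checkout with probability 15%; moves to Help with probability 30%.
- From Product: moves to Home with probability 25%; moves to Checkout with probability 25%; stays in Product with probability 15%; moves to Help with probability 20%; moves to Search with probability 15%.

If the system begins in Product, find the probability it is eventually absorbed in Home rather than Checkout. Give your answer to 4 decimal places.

Let h(s) be the probability of absorption at Home starting from transient state s. Then h(Home) = 1 and h(Checkout) = 0. By first-step analysis:
h(Help) = 0.15·1 + 0.4·0 + 0.1·h(Help) + 0.2·h(Search) + 0.15·h(Product)
h(Search) = 0.35·1 + 0.15·0 + 0.3·h(Help) + 0.05·h(Search) + 0.15·h(Product)
h(Product) = 0.25·1 + 0.25·0 + 0.2·h(Help) + 0.15·h(Search) + 0.15·h(Product)
Solving: h(Help) = 0.3716, h(Search) = 0.5617, h(Product) = 0.4807.
Starting from Product, the probability is 0.4807.

0.4807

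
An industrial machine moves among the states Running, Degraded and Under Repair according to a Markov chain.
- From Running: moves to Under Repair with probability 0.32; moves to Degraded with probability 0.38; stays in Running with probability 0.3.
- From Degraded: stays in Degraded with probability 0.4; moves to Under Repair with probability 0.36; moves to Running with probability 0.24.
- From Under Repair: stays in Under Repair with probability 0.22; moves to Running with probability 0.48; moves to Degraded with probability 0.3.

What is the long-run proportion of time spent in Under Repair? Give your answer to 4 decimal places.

Let the stationary distribution be π with π = πP and π_1 + π_2 + π_3 = 1.
π_1 = 0.3·π_1 + 0.24·π_2 + 0.48·π_3
π_2 = 0.38·π_1 + 0.4·π_2 + 0.3·π_3
Solving with the normalization constraint gives π = (0.3330, 0.3629, 0.3041).
So the stationary probability of Under Repair is 0.3041.

0.3041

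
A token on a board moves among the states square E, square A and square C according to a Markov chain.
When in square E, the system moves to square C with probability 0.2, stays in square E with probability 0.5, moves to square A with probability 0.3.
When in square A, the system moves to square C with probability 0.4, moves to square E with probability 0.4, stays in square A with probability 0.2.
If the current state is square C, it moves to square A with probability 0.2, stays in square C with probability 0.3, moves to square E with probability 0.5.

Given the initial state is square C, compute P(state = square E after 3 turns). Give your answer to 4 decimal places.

0.4750

Propagate the distribution vector 3 turns from square C.
After 0 turns: (0.0000, 0.0000, 1.0000)
After 1 turn: (0.5000, 0.2000, 0.3000)
After 2 turns: (0.4800, 0.2500, 0.2700)
After 3 turns: (0.4750, 0.2480, 0.2770)
P(in square E after 3 turns) = 0.4750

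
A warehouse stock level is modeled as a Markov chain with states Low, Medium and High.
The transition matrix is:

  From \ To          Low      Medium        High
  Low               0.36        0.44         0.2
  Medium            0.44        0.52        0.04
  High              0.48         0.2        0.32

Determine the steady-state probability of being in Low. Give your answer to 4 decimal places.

Let the stationary distribution be π with π = πP and π_1 + π_2 + π_3 = 1.
π_1 = 0.36·π_1 + 0.44·π_2 + 0.48·π_3
π_2 = 0.44·π_1 + 0.52·π_2 + 0.2·π_3
Solving with the normalization constraint gives π = (0.4129, 0.4398, 0.1473).
So the stationary probability of Low is 0.4129.

0.4129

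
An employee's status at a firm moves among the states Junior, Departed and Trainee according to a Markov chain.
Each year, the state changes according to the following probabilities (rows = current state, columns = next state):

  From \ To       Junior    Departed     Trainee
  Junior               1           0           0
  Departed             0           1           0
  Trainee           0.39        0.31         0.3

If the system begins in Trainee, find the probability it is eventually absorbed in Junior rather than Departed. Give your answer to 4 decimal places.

Let h(s) be the probability of absorption at Junior starting from transient state s. Then h(Junior) = 1 and h(Departed) = 0. By first-step analysis:
h(Trainee) = 0.39·1 + 0.31·0 + 0.3·h(Trainee)
Solving: h(Trainee) = 0.5571.
Starting from Trainee, the probability is 0.5571.

0.5571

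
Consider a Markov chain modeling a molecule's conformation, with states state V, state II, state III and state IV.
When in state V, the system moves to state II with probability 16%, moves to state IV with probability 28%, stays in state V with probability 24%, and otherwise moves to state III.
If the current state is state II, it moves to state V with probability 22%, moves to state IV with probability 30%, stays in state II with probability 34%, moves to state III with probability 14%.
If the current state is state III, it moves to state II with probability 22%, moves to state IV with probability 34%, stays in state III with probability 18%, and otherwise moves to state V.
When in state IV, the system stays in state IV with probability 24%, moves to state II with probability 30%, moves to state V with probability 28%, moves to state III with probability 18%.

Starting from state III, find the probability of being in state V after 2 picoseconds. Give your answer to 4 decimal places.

0.2528

Propagate the distribution vector 2 picoseconds from state III.
After 0 picoseconds: (0.0000, 0.0000, 1.0000, 0.0000)
After 1 picosecond: (0.2600, 0.2200, 0.1800, 0.3400)
After 2 picoseconds: (0.2528, 0.2580, 0.2076, 0.2816)
P(in state V after 2 picoseconds) = 0.2528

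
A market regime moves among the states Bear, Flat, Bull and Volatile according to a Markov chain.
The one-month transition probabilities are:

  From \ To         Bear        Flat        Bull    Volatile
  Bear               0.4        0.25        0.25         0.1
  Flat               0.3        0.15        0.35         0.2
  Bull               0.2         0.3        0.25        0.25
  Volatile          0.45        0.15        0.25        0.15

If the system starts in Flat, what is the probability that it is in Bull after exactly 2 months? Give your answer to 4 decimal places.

0.2650

Propagate the distribution vector 2 months from Flat.
After 0 months: (0.0000, 1.0000, 0.0000, 0.0000)
After 1 month: (0.3000, 0.1500, 0.3500, 0.2000)
After 2 months: (0.3250, 0.2325, 0.2650, 0.1775)
P(in Bull after 2 months) = 0.2650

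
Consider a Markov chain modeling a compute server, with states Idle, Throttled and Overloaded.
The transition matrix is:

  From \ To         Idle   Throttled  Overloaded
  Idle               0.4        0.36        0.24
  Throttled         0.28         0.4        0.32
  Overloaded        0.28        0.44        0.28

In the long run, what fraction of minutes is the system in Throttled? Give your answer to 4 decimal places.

0.3986

Let the stationary distribution be π with π = πP and π_1 + π_2 + π_3 = 1.
π_1 = 0.4·π_1 + 0.28·π_2 + 0.28·π_3
π_2 = 0.36·π_1 + 0.4·π_2 + 0.44·π_3
Solving with the normalization constraint gives π = (0.3182, 0.3986, 0.2832).
So the stationary probability of Throttled is 0.3986.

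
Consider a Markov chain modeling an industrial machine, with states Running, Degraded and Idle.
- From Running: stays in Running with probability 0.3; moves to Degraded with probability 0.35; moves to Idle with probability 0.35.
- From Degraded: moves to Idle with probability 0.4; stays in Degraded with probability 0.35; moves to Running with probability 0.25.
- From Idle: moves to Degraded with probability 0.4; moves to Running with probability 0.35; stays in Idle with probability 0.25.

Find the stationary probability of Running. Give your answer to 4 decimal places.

0.2984

Let the stationary distribution be π with π = πP and π_1 + π_2 + π_3 = 1.
π_1 = 0.3·π_1 + 0.25·π_2 + 0.35·π_3
π_2 = 0.35·π_1 + 0.35·π_2 + 0.4·π_3
Solving with the normalization constraint gives π = (0.2984, 0.3667, 0.3349).
So the stationary probability of Running is 0.2984.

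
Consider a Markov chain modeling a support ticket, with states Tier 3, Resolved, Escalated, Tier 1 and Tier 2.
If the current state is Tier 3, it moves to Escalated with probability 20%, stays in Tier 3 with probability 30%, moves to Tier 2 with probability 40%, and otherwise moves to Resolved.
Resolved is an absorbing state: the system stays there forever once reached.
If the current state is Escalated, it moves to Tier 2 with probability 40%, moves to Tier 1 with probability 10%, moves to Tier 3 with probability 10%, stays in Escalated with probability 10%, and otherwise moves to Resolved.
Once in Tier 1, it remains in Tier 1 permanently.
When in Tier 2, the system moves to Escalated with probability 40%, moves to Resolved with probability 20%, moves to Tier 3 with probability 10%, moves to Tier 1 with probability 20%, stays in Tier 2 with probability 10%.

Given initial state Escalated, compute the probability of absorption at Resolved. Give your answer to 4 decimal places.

0.6737

Let h(s) be the probability of absorption at Resolved starting from transient state s. Then h(Resolved) = 1 and h(Tier 1) = 0. By first-step analysis:
h(Tier 3) = 0.3·h(Tier 3) + 0.1·1 + 0.2·h(Escalated) + 0.4·h(Tier 2)
h(Escalated) = 0.1·h(Tier 3) + 0.3·1 + 0.1·h(Escalated) + 0.1·0 + 0.4·h(Tier 2)
h(Tier 2) = 0.1·h(Tier 3) + 0.2·1 + 0.4·h(Escalated) + 0.2·0 + 0.1·h(Tier 2)
Solving: h(Tier 3) = 0.6764, h(Escalated) = 0.6737, h(Tier 2) = 0.5968.
Starting from Escalated, the probability is 0.6737.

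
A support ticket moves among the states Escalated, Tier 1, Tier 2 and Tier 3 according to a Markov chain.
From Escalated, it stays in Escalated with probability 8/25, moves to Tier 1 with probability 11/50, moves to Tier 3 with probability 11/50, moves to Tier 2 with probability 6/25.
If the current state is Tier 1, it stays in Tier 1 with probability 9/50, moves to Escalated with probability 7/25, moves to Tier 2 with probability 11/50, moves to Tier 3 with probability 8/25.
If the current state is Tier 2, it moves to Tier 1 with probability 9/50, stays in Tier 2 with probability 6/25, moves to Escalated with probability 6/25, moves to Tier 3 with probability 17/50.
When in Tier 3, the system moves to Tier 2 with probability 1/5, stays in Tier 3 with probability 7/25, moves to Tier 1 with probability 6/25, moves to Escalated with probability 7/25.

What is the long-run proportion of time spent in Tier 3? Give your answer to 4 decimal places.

0.2849

Let the stationary distribution be π with π = πP and π_1 + π_2 + π_3 + π_4 = 1.
π_1 = 0.32·π_1 + 0.28·π_2 + 0.24·π_3 + 0.28·π_4
π_2 = 0.22·π_1 + 0.18·π_2 + 0.18·π_3 + 0.24·π_4
π_3 = 0.24·π_1 + 0.22·π_2 + 0.24·π_3 + 0.2·π_4
Solving with the normalization constraint gives π = (0.2823, 0.2084, 0.2244, 0.2849).
So the stationary probability of Tier 3 is 0.2849.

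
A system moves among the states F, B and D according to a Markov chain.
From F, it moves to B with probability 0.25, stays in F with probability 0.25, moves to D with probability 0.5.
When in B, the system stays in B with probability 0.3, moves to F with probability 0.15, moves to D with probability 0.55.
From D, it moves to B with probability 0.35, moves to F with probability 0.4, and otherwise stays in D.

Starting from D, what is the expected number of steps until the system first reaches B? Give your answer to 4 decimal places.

3.1724

Let t(s) be the expected number of steps to first reach B from state s, with t(B) = 0. Conditioning on the first step:
t(F) = 1 + 0.25·t(F) + 0.5·t(D)
t(D) = 1 + 0.4·t(F) + 0.25·t(D)
Solving: t(F) = 3.4483, t(D) = 3.1724.
Expected steps from D to B: 3.1724.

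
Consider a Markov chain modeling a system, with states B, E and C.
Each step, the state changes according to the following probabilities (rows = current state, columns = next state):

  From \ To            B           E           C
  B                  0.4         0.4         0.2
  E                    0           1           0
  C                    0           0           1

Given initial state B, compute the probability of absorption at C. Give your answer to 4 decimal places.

0.3333

Let h(s) be the probability of absorption at C starting from transient state s. Then h(C) = 1 and h(E) = 0. By first-step analysis:
h(B) = 0.4·h(B) + 0.4·0 + 0.2·1
Solving: h(B) = 0.3333.
Starting from B, the probability is 0.3333.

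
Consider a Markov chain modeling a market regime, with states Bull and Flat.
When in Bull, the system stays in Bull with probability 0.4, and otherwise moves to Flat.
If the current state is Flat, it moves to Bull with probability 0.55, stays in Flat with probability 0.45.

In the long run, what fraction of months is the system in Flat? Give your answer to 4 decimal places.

Let the stationary distribution be π with π = πP and π_1 + π_2 = 1.
π_1 = 0.4·π_1 + 0.55·π_2
Solving with the normalization constraint gives π = (0.4783, 0.5217).
So the stationary probability of Flat is 0.5217.

0.5217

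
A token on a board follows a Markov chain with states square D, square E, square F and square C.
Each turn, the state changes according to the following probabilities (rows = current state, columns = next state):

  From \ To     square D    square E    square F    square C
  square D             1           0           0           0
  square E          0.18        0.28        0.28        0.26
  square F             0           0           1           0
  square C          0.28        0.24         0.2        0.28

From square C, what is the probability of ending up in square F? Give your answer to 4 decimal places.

Let h(s) be the probability of absorption at square F starting from transient state s. Then h(square F) = 1 and h(square D) = 0. By first-step analysis:
h(square E) = 0.18·0 + 0.28·h(square E) + 0.28·1 + 0.26·h(square C)
h(square C) = 0.28·0 + 0.24·h(square E) + 0.2·1 + 0.28·h(square C)
Solving: h(square E) = 0.5561, h(square C) = 0.4632.
Starting from square C, the probability is 0.4632.

0.4632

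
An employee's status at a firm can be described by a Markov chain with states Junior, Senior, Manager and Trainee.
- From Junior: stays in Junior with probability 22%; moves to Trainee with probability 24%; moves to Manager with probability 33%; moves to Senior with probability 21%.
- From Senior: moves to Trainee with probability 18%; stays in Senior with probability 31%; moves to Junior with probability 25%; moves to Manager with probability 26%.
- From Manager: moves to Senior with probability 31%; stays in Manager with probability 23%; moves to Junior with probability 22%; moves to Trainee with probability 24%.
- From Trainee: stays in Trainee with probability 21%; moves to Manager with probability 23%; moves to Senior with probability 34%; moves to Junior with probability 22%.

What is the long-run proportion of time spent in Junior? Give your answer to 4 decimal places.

0.2288

Let the stationary distribution be π with π = πP and π_1 + π_2 + π_3 + π_4 = 1.
π_1 = 0.22·π_1 + 0.25·π_2 + 0.22·π_3 + 0.22·π_4
π_2 = 0.21·π_1 + 0.31·π_2 + 0.31·π_3 + 0.34·π_4
π_3 = 0.33·π_1 + 0.26·π_2 + 0.23·π_3 + 0.23·π_4
Solving with the normalization constraint gives π = (0.2288, 0.2936, 0.2617, 0.2159).
So the stationary probability of Junior is 0.2288.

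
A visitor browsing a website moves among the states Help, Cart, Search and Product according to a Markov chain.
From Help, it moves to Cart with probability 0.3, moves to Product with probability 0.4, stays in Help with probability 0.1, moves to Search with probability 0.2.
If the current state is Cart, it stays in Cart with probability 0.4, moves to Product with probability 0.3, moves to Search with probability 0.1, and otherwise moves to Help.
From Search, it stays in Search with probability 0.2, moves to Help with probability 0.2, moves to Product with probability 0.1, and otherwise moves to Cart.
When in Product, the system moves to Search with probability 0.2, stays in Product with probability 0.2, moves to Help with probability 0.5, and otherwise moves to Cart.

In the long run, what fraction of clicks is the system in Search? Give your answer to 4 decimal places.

0.1688

Let the stationary distribution be π with π = πP and π_1 + π_2 + π_3 + π_4 = 1.
π_1 = 0.1·π_1 + 0.2·π_2 + 0.2·π_3 + 0.5·π_4
π_2 = 0.3·π_1 + 0.4·π_2 + 0.5·π_3 + 0.1·π_4
π_3 = 0.2·π_1 + 0.1·π_2 + 0.2·π_3 + 0.2·π_4
Solving with the normalization constraint gives π = (0.2541, 0.3119, 0.1688, 0.2651).
So the stationary probability of Search is 0.1688.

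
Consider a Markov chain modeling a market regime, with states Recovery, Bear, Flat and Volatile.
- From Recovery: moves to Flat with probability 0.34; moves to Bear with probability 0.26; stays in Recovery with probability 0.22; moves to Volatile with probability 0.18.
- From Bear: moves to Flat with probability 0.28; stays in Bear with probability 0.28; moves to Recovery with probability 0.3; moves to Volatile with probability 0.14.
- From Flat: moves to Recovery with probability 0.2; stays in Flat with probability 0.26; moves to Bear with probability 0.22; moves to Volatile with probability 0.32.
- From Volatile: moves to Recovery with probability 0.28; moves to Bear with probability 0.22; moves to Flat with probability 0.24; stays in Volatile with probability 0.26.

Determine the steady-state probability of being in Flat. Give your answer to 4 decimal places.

Let the stationary distribution be π with π = πP and π_1 + π_2 + π_3 + π_4 = 1.
π_1 = 0.22·π_1 + 0.3·π_2 + 0.2·π_3 + 0.28·π_4
π_2 = 0.26·π_1 + 0.28·π_2 + 0.22·π_3 + 0.22·π_4
π_3 = 0.34·π_1 + 0.28·π_2 + 0.26·π_3 + 0.24·π_4
Solving with the normalization constraint gives π = (0.2476, 0.2446, 0.2801, 0.2276).
So the stationary probability of Flat is 0.2801.

0.2801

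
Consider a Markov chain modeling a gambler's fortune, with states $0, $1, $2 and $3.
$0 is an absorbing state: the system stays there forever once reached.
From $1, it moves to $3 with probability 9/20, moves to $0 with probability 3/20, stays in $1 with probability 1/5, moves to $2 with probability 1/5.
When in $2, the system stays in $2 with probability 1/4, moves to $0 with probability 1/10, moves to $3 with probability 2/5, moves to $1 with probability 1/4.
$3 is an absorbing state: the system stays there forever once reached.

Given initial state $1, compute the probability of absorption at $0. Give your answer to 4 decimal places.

Let h(s) be the probability of absorption at $0 starting from transient state s. Then h($0) = 1 and h($3) = 0. By first-step analysis:
h($1) = 0.15·1 + 0.2·h($1) + 0.2·h($2) + 0.45·0
h($2) = 0.1·1 + 0.25·h($1) + 0.25·h($2) + 0.4·0
Solving: h($1) = 0.2409, h($2) = 0.2136.
Starting from $1, the probability is 0.2409.

0.2409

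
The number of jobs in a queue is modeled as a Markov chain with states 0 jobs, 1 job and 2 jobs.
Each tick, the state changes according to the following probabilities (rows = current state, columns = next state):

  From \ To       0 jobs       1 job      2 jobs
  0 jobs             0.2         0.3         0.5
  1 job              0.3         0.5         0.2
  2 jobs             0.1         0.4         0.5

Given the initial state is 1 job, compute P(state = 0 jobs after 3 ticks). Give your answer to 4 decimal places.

0.2070

Propagate the distribution vector 3 ticks from 1 job.
After 0 ticks: (0.0000, 1.0000, 0.0000)
After 1 tick: (0.3000, 0.5000, 0.2000)
After 2 ticks: (0.2300, 0.4200, 0.3500)
After 3 ticks: (0.2070, 0.4190, 0.3740)
P(in 0 jobs after 3 ticks) = 0.2070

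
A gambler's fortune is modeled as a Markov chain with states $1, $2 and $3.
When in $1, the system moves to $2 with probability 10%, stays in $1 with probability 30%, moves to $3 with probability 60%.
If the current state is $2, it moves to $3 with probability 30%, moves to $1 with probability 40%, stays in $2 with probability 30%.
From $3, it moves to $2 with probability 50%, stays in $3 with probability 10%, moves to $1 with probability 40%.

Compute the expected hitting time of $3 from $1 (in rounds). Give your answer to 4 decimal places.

Let t(s) be the expected number of rounds to first reach $3 from state s, with t($3) = 0. Conditioning on the first round:
t($1) = 1 + 0.3·t($1) + 0.1·t($2)
t($2) = 1 + 0.4·t($1) + 0.3·t($2)
Solving: t($1) = 1.7778, t($2) = 2.4444.
Expected rounds from $1 to $3: 1.7778.

1.7778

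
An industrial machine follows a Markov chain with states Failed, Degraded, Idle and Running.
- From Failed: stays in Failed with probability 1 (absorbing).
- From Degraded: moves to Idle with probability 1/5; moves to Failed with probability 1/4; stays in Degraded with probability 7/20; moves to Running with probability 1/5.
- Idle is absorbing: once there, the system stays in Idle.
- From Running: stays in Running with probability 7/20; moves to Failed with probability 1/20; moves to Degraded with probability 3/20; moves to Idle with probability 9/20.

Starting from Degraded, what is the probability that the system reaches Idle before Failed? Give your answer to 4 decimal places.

0.5605

Let h(s) be the probability of absorption at Idle starting from transient state s. Then h(Idle) = 1 and h(Failed) = 0. By first-step analysis:
h(Degraded) = 0.25·0 + 0.35·h(Degraded) + 0.2·1 + 0.2·h(Running)
h(Running) = 0.05·0 + 0.15·h(Degraded) + 0.45·1 + 0.35·h(Running)
Solving: h(Degraded) = 0.5605, h(Running) = 0.8217.
Starting from Degraded, the probability is 0.5605.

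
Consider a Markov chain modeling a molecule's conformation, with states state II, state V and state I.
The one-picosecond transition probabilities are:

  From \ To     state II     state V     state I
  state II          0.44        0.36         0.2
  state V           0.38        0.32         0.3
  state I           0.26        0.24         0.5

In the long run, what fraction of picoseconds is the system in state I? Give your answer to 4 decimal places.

Let the stationary distribution be π with π = πP and π_1 + π_2 + π_3 = 1.
π_1 = 0.44·π_1 + 0.38·π_2 + 0.26·π_3
π_2 = 0.36·π_1 + 0.32·π_2 + 0.24·π_3
Solving with the normalization constraint gives π = (0.3622, 0.3081, 0.3297).
So the stationary probability of state I is 0.3297.

0.3297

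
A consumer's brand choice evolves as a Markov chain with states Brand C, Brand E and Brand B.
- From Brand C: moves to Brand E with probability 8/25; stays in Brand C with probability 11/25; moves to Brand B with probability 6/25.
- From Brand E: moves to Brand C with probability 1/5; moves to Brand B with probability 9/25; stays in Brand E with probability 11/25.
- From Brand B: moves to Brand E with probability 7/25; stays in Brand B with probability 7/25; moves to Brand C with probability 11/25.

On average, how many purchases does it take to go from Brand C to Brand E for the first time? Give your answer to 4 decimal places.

Let t(s) be the expected number of purchases to first reach Brand E from state s, with t(Brand E) = 0. Conditioning on the first purchase:
t(Brand C) = 1 + 0.44·t(Brand C) + 0.24·t(Brand B)
t(Brand B) = 1 + 0.44·t(Brand C) + 0.28·t(Brand B)
Solving: t(Brand C) = 3.2258, t(Brand B) = 3.3602.
Expected purchases from Brand C to Brand E: 3.2258.

3.2258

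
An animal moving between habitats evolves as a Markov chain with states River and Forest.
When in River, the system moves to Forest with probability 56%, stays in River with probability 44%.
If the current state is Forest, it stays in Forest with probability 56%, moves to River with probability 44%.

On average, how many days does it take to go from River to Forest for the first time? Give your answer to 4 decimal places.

Let t(s) be the expected number of days to first reach Forest from state s, with t(Forest) = 0. Conditioning on the first day:
t(River) = 1 + 0.44·t(River)
Solving: t(River) = 1.7857.
Expected days from River to Forest: 1.7857.

1.7857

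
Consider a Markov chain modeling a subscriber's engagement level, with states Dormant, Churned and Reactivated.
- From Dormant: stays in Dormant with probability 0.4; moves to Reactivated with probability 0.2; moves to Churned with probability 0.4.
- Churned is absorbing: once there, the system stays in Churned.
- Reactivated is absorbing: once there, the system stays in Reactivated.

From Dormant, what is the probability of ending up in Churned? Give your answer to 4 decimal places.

0.6667

Let h(s) be the probability of absorption at Churned starting from transient state s. Then h(Churned) = 1 and h(Reactivated) = 0. By first-step analysis:
h(Dormant) = 0.4·h(Dormant) + 0.4·1 + 0.2·0
Solving: h(Dormant) = 0.6667.
Starting from Dormant, the probability is 0.6667.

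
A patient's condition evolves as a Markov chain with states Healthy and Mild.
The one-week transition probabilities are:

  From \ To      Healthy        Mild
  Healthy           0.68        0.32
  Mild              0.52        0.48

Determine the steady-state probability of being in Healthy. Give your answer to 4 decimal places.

Let the stationary distribution be π with π = πP and π_1 + π_2 = 1.
π_1 = 0.68·π_1 + 0.52·π_2
Solving with the normalization constraint gives π = (0.6190, 0.3810).
So the stationary probability of Healthy is 0.6190.

0.6190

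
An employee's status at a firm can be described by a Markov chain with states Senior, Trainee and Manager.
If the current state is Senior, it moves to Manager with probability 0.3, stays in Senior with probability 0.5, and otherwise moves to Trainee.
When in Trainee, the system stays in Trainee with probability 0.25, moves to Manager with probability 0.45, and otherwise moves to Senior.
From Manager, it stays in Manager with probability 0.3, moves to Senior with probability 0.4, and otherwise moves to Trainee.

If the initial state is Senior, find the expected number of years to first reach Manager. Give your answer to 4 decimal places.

3.0159

Let t(s) be the expected number of years to first reach Manager from state s, with t(Manager) = 0. Conditioning on the first year:
t(Senior) = 1 + 0.5·t(Senior) + 0.2·t(Trainee)
t(Trainee) = 1 + 0.3·t(Senior) + 0.25·t(Trainee)
Solving: t(Senior) = 3.0159, t(Trainee) = 2.5397.
Expected years from Senior to Manager: 3.0159.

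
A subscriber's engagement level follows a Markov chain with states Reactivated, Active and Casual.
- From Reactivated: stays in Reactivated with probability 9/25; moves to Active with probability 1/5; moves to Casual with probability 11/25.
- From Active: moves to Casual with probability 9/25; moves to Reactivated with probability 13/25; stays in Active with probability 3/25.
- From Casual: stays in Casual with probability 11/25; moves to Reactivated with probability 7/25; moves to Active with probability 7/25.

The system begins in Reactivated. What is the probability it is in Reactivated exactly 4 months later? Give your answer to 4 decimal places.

0.3608

Propagate the distribution vector 4 months from Reactivated.
After 0 months: (1.0000, 0.0000, 0.0000)
After 1 month: (0.3600, 0.2000, 0.4400)
After 2 months: (0.3568, 0.2192, 0.4240)
After 3 months: (0.3612, 0.2164, 0.4225)
After 4 months: (0.3608, 0.2165, 0.4227)
P(in Reactivated after 4 months) = 0.3608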